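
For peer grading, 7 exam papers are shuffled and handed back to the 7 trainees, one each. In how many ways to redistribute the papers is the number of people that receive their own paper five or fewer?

5039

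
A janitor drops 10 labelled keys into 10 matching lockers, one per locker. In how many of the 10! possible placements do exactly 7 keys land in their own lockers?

Choose which 7 of the 10 are fixed: C(10,7) = 120.
The remaining 3 must be deranged: !3 = 2.
Total: 120 × 2 = 240.

240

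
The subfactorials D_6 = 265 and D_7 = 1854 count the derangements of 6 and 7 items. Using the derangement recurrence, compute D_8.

D_8 = (8-1)·(D_7 + D_6) = 7·(1854 + 265) = 7·2119 = 14833.

14833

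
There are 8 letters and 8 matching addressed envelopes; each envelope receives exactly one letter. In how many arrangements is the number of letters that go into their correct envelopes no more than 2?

Sum C(8,i)·!(8-i) for i = 0..2:
  i=0: C(8,0)·!8 = 1·14833 = 14833
  i=1: C(8,1)·!7 = 8·1854 = 14832
  i=2: C(8,2)·!6 = 28·265 = 7420
Total = 37085.

37085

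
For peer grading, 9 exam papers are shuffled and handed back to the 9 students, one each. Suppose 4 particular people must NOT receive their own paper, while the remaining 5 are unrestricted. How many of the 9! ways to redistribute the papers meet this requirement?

229080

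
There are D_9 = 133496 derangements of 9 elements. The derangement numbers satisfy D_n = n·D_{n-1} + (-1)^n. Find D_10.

D_10 = 10·133496 + 1 = 1334961.

1334961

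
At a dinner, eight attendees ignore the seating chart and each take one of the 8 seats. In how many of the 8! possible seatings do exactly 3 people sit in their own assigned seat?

Pick the 3 fixed positions: C(8,3) = 56 ways.
The other 5 form a derangement: !5 = 44.
Total: 56 × 44 = 2464.

2464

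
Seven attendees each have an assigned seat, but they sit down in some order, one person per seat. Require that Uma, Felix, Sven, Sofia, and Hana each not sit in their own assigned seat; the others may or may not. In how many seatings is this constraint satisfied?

Inclusion-exclusion on the 5 forbidden self-matches:
Σ_{j=0}^{5} (-1)^j C(5,j)(7-j)!
= C(5,0)·7! - C(5,1)·6! + C(5,2)·5! - C(5,3)·4! + C(5,4)·3! - C(5,5)·2!
= 5040 - 3600 + 1200 - 240 + 30 - 2
= 2428

2428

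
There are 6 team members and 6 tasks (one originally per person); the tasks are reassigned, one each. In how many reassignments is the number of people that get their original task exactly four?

Choose which 4 of the 6 are fixed: C(6,4) = 15.
The other 2 form a derangement: !2 = 1.
Total: 15 × 1 = 15.

15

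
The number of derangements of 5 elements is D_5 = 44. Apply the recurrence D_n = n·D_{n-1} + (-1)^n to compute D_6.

D_6 = 6·44 + 1 = 265.

265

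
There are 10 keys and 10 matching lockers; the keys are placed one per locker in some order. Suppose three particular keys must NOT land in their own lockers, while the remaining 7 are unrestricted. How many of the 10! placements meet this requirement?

2656080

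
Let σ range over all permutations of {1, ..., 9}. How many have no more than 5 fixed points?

Sum C(9,i)·!(9-i) for i = 0..5:
  i=0: C(9,0)·!9 = 1·133496 = 133496
  i=1: C(9,1)·!8 = 9·14833 = 133497
  i=2: C(9,2)·!7 = 36·1854 = 66744
  i=3: C(9,3)·!6 = 84·265 = 22260
  i=4: C(9,4)·!5 = 126·44 = 5544
  i=5: C(9,5)·!4 = 126·9 = 1134
Total = 362675.

362675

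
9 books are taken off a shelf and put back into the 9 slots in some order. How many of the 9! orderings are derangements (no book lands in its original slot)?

!9 is the nearest integer to 9!/e.
9! = 362880, and 362880/e ≈ 133496.09, so !9 = 133496.

133496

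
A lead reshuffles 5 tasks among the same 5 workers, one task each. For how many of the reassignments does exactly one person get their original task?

Choose which one of the 5 is fixed: C(5,1) = 5.
The remaining 4 must be deranged: !4 = 9.
Total: 5 × 9 = 45.

45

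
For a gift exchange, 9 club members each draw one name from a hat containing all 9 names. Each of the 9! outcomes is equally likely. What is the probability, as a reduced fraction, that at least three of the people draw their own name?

Favorable outcomes: Σ_{i≥3} C(9,i)·!(9-i) = 84·265 + 126·44 + 126·9 + 84·2 + 36·1 + 9·0 + 1·1 = 29143.
Total outcomes: 9! = 362880.
Probability = 29143/362880 = 29143/362880.

29143/362880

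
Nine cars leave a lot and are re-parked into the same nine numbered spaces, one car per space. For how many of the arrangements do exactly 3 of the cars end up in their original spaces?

22260

Choose which 3 of the 9 are fixed: C(9,3) = 84.
The other 6 form a derangement: !6 = 265.
Total: 84 × 265 = 22260.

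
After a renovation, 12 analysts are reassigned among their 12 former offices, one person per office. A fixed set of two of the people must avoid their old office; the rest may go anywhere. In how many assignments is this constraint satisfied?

Inclusion-exclusion on the 2 forbidden self-matches:
Σ_{j=0}^{2} (-1)^j C(2,j)(12-j)!
= C(2,0)·12! - C(2,1)·11! + C(2,2)·10!
= 479001600 - 79833600 + 3628800
= 402796800

402796800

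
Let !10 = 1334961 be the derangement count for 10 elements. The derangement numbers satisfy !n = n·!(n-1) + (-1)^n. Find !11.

!11 = 11·1334961 - 1 = 14684570.

14684570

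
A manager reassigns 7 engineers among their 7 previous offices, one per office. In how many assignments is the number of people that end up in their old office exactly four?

Pick the 4 fixed positions: C(7,4) = 35 ways.
The remaining 3 must be deranged: !3 = 2.
Total: 35 × 2 = 70.

70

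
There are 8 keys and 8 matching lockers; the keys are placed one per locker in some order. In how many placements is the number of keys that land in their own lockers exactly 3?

2464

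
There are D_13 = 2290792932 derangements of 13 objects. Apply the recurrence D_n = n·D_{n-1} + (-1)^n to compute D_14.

32071101049

D_14 = 14·2290792932 + 1 = 32071101049.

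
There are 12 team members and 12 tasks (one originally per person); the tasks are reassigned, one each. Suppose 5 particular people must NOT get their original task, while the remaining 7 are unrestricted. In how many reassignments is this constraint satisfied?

312273360

Let A_j be the event that the j-th constrained one is fixed. By inclusion-exclusion over the 5 events:
Σ_{j=0}^{5} (-1)^j C(5,j)(12-j)!
= C(5,0)·12! - C(5,1)·11! + C(5,2)·10! - C(5,3)·9! + C(5,4)·8! - C(5,5)·7!
= 479001600 - 199584000 + 36288000 - 3628800 + 201600 - 5040
= 312273360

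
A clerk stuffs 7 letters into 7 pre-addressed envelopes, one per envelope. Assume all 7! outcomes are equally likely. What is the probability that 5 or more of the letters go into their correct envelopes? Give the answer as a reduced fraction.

Favorable outcomes: Σ_{i≥5} C(7,i)·!(7-i) = 21·1 + 7·0 + 1·1 = 22.
Total outcomes: 7! = 5040.
Probability = 22/5040 = 11/2520.

11/2520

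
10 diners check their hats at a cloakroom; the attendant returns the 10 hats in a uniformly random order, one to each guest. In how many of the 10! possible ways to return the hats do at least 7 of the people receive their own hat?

Sum C(10,i)·!(10-i) for i = 7..10:
  i=7: C(10,7)·!3 = 120·2 = 240
  i=8: C(10,8)·!2 = 45·1 = 45
  i=9: C(10,9)·!1 = 10·0 = 0
  i=10: C(10,10)·!0 = 1·1 = 1
Total = 286.

286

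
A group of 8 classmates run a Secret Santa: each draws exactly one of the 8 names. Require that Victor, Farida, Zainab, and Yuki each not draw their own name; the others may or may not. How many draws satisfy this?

24024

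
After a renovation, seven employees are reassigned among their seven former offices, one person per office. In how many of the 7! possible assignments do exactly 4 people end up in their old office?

Pick the 4 fixed positions: C(7,4) = 35 ways.
The other 3 form a derangement: !3 = 2.
Total: 35 × 2 = 70.

70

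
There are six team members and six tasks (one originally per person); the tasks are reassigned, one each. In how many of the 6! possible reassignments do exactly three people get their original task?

40

Choose which 3 of the 6 are fixed: C(6,3) = 20.
The remaining 3 must be deranged: !3 = 2.
Total: 20 × 2 = 40.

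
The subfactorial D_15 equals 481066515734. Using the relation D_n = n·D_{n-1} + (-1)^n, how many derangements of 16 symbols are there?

7697064251745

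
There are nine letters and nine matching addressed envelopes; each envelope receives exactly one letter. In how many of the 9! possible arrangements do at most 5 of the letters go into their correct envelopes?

# with exactly i fixed is C(9,i)·!(9-i); sum over i=0..5:
  i=0: C(9,0)·!9 = 1·133496 = 133496
  i=1: C(9,1)·!8 = 9·14833 = 133497
  i=2: C(9,2)·!7 = 36·1854 = 66744
  i=3: C(9,3)·!6 = 84·265 = 22260
  i=4: C(9,4)·!5 = 126·44 = 5544
  i=5: C(9,5)·!4 = 126·9 = 1134
Total = 362675.

362675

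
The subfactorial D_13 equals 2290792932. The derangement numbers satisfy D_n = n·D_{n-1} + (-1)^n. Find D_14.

D_14 = 14·2290792932 + 1 = 32071101049.

32071101049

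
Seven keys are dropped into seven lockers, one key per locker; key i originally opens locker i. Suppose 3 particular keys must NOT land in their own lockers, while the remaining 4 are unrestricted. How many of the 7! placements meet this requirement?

3216

Let A_j be the event that the j-th constrained one is fixed. By inclusion-exclusion over the 3 events:
Σ_{j=0}^{3} (-1)^j C(3,j)(7-j)!
= C(3,0)·7! - C(3,1)·6! + C(3,2)·5! - C(3,3)·4!
= 5040 - 2160 + 360 - 24
= 3216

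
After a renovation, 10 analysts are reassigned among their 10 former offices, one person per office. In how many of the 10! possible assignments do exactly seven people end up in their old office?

Pick the 7 fixed positions: C(10,7) = 120 ways.
The remaining 3 must be deranged: !3 = 2.
Total: 120 × 2 = 240.

240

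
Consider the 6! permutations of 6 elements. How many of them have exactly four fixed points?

15

Choose which 4 of the 6 are fixed: C(6,4) = 15.
The remaining 2 must be deranged: !2 = 1.
Total: 15 × 1 = 15.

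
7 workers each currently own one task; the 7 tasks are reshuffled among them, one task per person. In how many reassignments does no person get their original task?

1854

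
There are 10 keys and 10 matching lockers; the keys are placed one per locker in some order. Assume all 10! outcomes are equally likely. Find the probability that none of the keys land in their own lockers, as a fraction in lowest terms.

16481/44800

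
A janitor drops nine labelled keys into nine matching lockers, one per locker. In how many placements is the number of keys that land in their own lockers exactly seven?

Pick the 7 fixed positions: C(9,7) = 36 ways.
The remaining 2 must be deranged: !2 = 1.
Total: 36 × 1 = 36.

36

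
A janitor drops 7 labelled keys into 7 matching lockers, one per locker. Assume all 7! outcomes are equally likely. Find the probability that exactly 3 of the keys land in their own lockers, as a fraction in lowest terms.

Favorable outcomes: C(7,3)·!4 = 35·9 = 315.
Total outcomes: 7! = 5040.
Probability = 315/5040 = 1/16.

1/16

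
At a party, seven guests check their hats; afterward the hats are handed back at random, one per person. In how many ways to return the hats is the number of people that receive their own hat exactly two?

924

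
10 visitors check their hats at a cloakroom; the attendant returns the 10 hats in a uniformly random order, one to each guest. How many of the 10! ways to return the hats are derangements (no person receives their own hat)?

Use !n = (n-1)(!(n-1) + !(n-2)).
!10 = 9·(133496 + 14833) = 9·148329 = 1334961

1334961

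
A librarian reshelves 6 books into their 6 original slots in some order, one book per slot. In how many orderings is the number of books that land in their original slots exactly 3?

Pick the 3 fixed positions: C(6,3) = 20 ways.
The other 3 form a derangement: !3 = 2.
Total: 20 × 2 = 40.

40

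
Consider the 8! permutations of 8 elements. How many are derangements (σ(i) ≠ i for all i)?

14833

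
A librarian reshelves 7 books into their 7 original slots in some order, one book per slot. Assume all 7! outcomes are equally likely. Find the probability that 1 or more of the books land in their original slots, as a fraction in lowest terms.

Favorable outcomes: Σ_{i≥1} C(7,i)·!(7-i) = 7·265 + 21·44 + 35·9 + 35·2 + 21·1 + 7·0 + 1·1 = 3186.
Total outcomes: 7! = 5040.
Probability = 3186/5040 = 177/280.

177/280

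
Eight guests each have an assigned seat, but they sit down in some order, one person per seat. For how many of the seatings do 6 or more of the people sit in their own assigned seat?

29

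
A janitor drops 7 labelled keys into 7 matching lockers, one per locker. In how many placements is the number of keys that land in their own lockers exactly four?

Pick the 4 fixed positions: C(7,4) = 35 ways.
The other 3 form a derangement: !3 = 2.
Total: 35 × 2 = 70.

70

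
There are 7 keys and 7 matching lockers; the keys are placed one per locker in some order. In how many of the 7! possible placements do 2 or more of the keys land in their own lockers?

Sum C(7,i)·!(7-i) for i = 2..7:
  i=2: C(7,2)·!5 = 21·44 = 924
  i=3: C(7,3)·!4 = 35·9 = 315
  i=4: C(7,4)·!3 = 35·2 = 70
  i=5: C(7,5)·!2 = 21·1 = 21
  i=6: C(7,6)·!1 = 7·0 = 0
  i=7: C(7,7)·!0 = 1·1 = 1
Total = 1331.

1331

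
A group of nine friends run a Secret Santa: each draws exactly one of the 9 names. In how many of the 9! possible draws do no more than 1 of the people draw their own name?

Sum C(9,i)·!(9-i) for i = 0..1:
  i=0: C(9,0)·!9 = 1·133496 = 133496
  i=1: C(9,1)·!8 = 9·14833 = 133497
Total = 266993.

266993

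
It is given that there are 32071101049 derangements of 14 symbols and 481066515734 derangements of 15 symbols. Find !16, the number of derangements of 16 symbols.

7697064251745

!16 = (16-1)·(!15 + !14) = 15·(481066515734 + 32071101049) = 15·513137616783 = 7697064251745.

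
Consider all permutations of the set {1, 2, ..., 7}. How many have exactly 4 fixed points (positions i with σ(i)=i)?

Choose which 4 of the 7 are fixed: C(7,4) = 35.
The other 3 form a derangement: !3 = 2.
Total: 35 × 2 = 70.

70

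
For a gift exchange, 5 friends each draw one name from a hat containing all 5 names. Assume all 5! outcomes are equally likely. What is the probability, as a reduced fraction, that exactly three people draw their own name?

1/12

Favorable outcomes: C(5,3)·!2 = 10·1 = 10.
Total outcomes: 5! = 120.
Probability = 10/120 = 1/12.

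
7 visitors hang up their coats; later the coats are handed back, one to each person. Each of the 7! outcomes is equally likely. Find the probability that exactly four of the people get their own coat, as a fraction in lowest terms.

1/72

Favorable outcomes: C(7,4)·!3 = 35·2 = 70.
Total outcomes: 7! = 5040.
Probability = 70/5040 = 1/72.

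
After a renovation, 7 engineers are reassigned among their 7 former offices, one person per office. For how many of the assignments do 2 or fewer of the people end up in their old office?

Sum C(7,i)·!(7-i) for i = 0..2:
  i=0: C(7,0)·!7 = 1·1854 = 1854
  i=1: C(7,1)·!6 = 7·265 = 1855
  i=2: C(7,2)·!5 = 21·44 = 924
Total = 4633.

4633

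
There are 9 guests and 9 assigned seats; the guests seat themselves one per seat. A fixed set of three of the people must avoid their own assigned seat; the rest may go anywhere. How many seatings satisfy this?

256320

Let A_j be the event that the j-th constrained one is fixed. By inclusion-exclusion over the 3 events:
Σ_{j=0}^{3} (-1)^j C(3,j)(9-j)!
= C(3,0)·9! - C(3,1)·8! + C(3,2)·7! - C(3,3)·6!
= 362880 - 120960 + 15120 - 720
= 256320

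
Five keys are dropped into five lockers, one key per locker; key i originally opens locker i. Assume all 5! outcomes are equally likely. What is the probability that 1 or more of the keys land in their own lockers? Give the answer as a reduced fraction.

19/30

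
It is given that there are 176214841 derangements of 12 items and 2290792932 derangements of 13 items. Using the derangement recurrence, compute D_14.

32071101049

D_14 = (14-1)·(D_13 + D_12) = 13·(2290792932 + 176214841) = 13·2467007773 = 32071101049.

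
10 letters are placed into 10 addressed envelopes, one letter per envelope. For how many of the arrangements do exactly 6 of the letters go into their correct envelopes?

1890

Pick the 6 fixed positions: C(10,6) = 210 ways.
The remaining 4 must be deranged: !4 = 9.
Total: 210 × 9 = 1890.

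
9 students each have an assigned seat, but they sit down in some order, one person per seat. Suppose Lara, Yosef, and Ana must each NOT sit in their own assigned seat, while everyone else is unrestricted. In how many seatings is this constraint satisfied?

256320

Let A_j be the event that the j-th constrained one is fixed. By inclusion-exclusion over the 3 events:
Σ_{j=0}^{3} (-1)^j C(3,j)(9-j)!
= C(3,0)·9! - C(3,1)·8! + C(3,2)·7! - C(3,3)·6!
= 362880 - 120960 + 15120 - 720
= 256320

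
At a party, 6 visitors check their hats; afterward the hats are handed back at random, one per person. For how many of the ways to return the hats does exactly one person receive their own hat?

Choose which one of the 6 is fixed: C(6,1) = 6.
The other 5 form a derangement: !5 = 44.
Total: 6 × 44 = 264.

264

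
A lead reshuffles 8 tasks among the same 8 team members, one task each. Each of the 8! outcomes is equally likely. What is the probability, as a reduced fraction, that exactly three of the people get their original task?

11/180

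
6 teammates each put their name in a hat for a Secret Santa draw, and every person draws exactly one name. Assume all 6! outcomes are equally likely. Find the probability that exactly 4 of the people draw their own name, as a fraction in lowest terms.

1/48

Favorable outcomes: C(6,4)·!2 = 15·1 = 15.
Total outcomes: 6! = 720.
Probability = 15/720 = 1/48.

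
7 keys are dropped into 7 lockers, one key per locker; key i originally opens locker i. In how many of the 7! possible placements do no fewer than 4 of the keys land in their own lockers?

# with exactly i fixed is C(7,i)·!(7-i); sum over i=4..7:
  i=4: C(7,4)·!3 = 35·2 = 70
  i=5: C(7,5)·!2 = 21·1 = 21
  i=6: C(7,6)·!1 = 7·0 = 0
  i=7: C(7,7)·!0 = 1·1 = 1
Total = 92.

92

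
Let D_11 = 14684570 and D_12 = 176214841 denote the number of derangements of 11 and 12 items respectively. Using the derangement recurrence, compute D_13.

2290792932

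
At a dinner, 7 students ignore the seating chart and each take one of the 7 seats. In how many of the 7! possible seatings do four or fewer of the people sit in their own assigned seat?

5018

# with exactly i fixed is C(7,i)·!(7-i); sum over i=0..4:
  i=0: C(7,0)·!7 = 1·1854 = 1854
  i=1: C(7,1)·!6 = 7·265 = 1855
  i=2: C(7,2)·!5 = 21·44 = 924
  i=3: C(7,3)·!4 = 35·9 = 315
  i=4: C(7,4)·!3 = 35·2 = 70
Total = 5018.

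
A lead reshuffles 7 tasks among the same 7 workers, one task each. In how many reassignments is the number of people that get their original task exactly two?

924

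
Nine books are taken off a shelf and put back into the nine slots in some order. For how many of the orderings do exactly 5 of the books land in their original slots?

Pick the 5 fixed positions: C(9,5) = 126 ways.
The other 4 form a derangement: !4 = 9.
Total: 126 × 9 = 1134.

1134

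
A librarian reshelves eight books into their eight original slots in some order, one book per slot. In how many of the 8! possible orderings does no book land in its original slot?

14833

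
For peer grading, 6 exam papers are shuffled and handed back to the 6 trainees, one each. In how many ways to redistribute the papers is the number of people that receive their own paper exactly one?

264

Pick the single fixed position: C(6,1) = 6 ways.
The remaining 5 must be deranged: !5 = 44.
Total: 6 × 44 = 264.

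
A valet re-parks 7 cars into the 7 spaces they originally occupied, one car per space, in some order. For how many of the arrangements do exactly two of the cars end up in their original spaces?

924

Choose which 2 of the 7 are fixed: C(7,2) = 21.
The remaining 5 must be deranged: !5 = 44.
Total: 21 × 44 = 924.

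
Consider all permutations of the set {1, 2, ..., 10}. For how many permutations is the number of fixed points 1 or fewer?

Sum C(10,i)·!(10-i) for i = 0..1:
  i=0: C(10,0)·!10 = 1·1334961 = 1334961
  i=1: C(10,1)·!9 = 10·133496 = 1334960
Total = 2669921.

2669921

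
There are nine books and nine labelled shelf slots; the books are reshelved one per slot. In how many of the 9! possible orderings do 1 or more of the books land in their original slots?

229384

# with exactly i fixed is C(9,i)·!(9-i); sum over i=1..9:
  i=1: C(9,1)·!8 = 9·14833 = 133497
  i=2: C(9,2)·!7 = 36·1854 = 66744
  i=3: C(9,3)·!6 = 84·265 = 22260
  i=4: C(9,4)·!5 = 126·44 = 5544
  i=5: C(9,5)·!4 = 126·9 = 1134
  i=6: C(9,6)·!3 = 84·2 = 168
  i=7: C(9,7)·!2 = 36·1 = 36
  i=8: C(9,8)·!1 = 9·0 = 0
  i=9: C(9,9)·!0 = 1·1 = 1
Total = 229384.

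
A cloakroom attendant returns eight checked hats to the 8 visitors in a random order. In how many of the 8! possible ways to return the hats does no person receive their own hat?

14833

The number of derangements of 8 is !8 = Σ_{k=0}^{8} (-1)^k·8!/k!
= 8! - 8!/1! + 8!/2! - 8!/3! + 8!/4! - 8!/5! + 8!/6! - 8!/7! + 8!/8!
= 40320 - 40320 + 20160 - 6720 + 1680 - 336 + 56 - 8 + 1
= 14833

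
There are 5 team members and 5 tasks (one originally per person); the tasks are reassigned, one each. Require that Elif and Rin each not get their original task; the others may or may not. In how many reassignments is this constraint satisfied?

Inclusion-exclusion on the 2 forbidden self-matches:
Σ_{j=0}^{2} (-1)^j C(2,j)(5-j)!
= C(2,0)·5! - C(2,1)·4! + C(2,2)·3!
= 120 - 48 + 6
= 78

78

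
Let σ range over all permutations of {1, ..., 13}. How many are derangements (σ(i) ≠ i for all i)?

2290792932

The subfactorial !13 = [13!/e] (nearest integer).
13! = 6227020800, and 6227020800/e ≈ 2290792932.07, so !13 = 2290792932.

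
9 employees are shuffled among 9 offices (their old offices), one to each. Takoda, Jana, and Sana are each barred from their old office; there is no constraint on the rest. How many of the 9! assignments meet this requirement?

Let A_j be the event that the j-th constrained one is fixed. By inclusion-exclusion over the 3 events:
Σ_{j=0}^{3} (-1)^j C(3,j)(9-j)!
= C(3,0)·9! - C(3,1)·8! + C(3,2)·7! - C(3,3)·6!
= 362880 - 120960 + 15120 - 720
= 256320

256320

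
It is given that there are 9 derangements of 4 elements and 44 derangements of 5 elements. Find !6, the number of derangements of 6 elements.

!6 = (6-1)·(!5 + !4) = 5·(44 + 9) = 5·53 = 265.

265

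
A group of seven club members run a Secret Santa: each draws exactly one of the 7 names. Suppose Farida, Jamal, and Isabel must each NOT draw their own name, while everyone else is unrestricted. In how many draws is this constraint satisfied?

Let A_j be the event that the j-th constrained one is fixed. By inclusion-exclusion over the 3 events:
Σ_{j=0}^{3} (-1)^j C(3,j)(7-j)!
= C(3,0)·7! - C(3,1)·6! + C(3,2)·5! - C(3,3)·4!
= 5040 - 2160 + 360 - 24
= 3216

3216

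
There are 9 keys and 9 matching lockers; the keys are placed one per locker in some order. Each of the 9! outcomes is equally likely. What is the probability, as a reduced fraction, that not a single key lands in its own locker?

Favorable outcomes: !9 = 133496.
Total outcomes: 9! = 362880.
Probability = 133496/362880 = 16687/45360.

16687/45360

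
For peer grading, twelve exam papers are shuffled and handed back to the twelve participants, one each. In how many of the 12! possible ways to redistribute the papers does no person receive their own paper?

176214841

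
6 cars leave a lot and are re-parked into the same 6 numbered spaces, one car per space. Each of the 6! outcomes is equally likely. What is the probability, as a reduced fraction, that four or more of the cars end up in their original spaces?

1/45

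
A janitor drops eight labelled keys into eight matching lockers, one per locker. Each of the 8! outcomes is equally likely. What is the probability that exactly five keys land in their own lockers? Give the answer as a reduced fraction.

1/360

Favorable outcomes: C(8,5)·!3 = 56·2 = 112.
Total outcomes: 8! = 40320.
Probability = 112/40320 = 1/360.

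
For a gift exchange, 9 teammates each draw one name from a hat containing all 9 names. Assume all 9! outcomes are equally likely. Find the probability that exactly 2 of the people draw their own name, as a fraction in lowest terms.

Favorable outcomes: C(9,2)·!7 = 36·1854 = 66744.
Total outcomes: 9! = 362880.
Probability = 66744/362880 = 103/560.

103/560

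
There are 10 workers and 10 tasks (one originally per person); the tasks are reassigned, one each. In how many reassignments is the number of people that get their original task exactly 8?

45

Choose which 8 of the 10 are fixed: C(10,8) = 45.
The other 2 form a derangement: !2 = 1.
Total: 45 × 1 = 45.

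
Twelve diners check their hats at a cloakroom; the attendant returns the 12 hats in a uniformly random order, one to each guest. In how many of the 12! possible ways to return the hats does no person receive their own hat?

176214841

The subfactorial !12 = [12!/e] (nearest integer).
12! = 479001600, and 479001600/e ≈ 176214840.93, so !12 = 176214841.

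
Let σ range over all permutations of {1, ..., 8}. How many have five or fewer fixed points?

40291

Sum C(8,i)·!(8-i) for i = 0..5:
  i=0: C(8,0)·!8 = 1·14833 = 14833
  i=1: C(8,1)·!7 = 8·1854 = 14832
  i=2: C(8,2)·!6 = 28·265 = 7420
  i=3: C(8,3)·!5 = 56·44 = 2464
  i=4: C(8,4)·!4 = 70·9 = 630
  i=5: C(8,5)·!3 = 56·2 = 112
Total = 40291.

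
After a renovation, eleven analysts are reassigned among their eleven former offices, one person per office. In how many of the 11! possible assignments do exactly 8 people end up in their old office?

Pick the 8 fixed positions: C(11,8) = 165 ways.
The remaining 3 must be deranged: !3 = 2.
Total: 165 × 2 = 330.

330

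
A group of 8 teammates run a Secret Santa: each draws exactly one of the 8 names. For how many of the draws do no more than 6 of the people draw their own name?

Sum C(8,i)·!(8-i) for i = 0..6:
  i=0: C(8,0)·!8 = 1·14833 = 14833
  i=1: C(8,1)·!7 = 8·1854 = 14832
  i=2: C(8,2)·!6 = 28·265 = 7420
  i=3: C(8,3)·!5 = 56·44 = 2464
  i=4: C(8,4)·!4 = 70·9 = 630
  i=5: C(8,5)·!3 = 56·2 = 112
  i=6: C(8,6)·!2 = 28·1 = 28
Total = 40319.

40319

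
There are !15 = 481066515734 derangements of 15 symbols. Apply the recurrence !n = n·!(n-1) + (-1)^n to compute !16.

!16 = 16·481066515734 + 1 = 7697064251745.

7697064251745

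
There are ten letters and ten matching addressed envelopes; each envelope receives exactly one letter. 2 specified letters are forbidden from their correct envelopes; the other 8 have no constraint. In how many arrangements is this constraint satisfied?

2943360

Inclusion-exclusion on the 2 forbidden self-matches:
Σ_{j=0}^{2} (-1)^j C(2,j)(10-j)!
= C(2,0)·10! - C(2,1)·9! + C(2,2)·8!
= 3628800 - 725760 + 40320
= 2943360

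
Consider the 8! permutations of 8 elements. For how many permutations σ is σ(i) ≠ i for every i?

By inclusion-exclusion, !8 = Σ (-1)^k · 8!/k! for k=0..8
= 8! - 8!/1! + 8!/2! - 8!/3! + 8!/4! - 8!/5! + 8!/6! - 8!/7! + 8!/8!
= 40320 - 40320 + 20160 - 6720 + 1680 - 336 + 56 - 8 + 1
= 14833

14833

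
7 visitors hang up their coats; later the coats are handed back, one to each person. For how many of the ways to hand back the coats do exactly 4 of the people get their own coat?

Pick the 4 fixed positions: C(7,4) = 35 ways.
The remaining 3 must be deranged: !3 = 2.
Total: 35 × 2 = 70.

70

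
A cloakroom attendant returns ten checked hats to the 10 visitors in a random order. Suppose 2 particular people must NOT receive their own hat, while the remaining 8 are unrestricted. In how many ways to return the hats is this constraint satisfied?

2943360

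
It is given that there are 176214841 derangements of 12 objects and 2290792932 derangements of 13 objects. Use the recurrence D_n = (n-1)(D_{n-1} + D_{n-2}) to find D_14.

D_14 = (14-1)·(D_13 + D_12) = 13·(2290792932 + 176214841) = 13·2467007773 = 32071101049.

32071101049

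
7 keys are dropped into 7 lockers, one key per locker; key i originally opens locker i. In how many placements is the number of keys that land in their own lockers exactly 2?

924

Choose which 2 of the 7 are fixed: C(7,2) = 21.
The other 5 form a derangement: !5 = 44.
Total: 21 × 44 = 924.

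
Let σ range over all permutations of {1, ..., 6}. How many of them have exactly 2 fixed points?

Pick the 2 fixed positions: C(6,2) = 15 ways.
The remaining 4 must be deranged: !4 = 9.
Total: 15 × 9 = 135.

135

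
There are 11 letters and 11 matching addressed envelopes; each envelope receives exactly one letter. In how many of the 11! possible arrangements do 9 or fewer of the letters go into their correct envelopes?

# with exactly i fixed is C(11,i)·!(11-i); sum over i=0..9:
  i=0: C(11,0)·!11 = 1·14684570 = 14684570
  i=1: C(11,1)·!10 = 11·1334961 = 14684571
  i=2: C(11,2)·!9 = 55·133496 = 7342280
  i=3: C(11,3)·!8 = 165·14833 = 2447445
  i=4: C(11,4)·!7 = 330·1854 = 611820
  i=5: C(11,5)·!6 = 462·265 = 122430
  i=6: C(11,6)·!5 = 462·44 = 20328
  i=7: C(11,7)·!4 = 330·9 = 2970
  i=8: C(11,8)·!3 = 165·2 = 330
  i=9: C(11,9)·!2 = 55·1 = 55
Total = 39916799.

39916799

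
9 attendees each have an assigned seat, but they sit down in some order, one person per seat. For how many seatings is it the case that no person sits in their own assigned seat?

!9 is the nearest integer to 9!/e.
9! = 362880, and 362880/e ≈ 133496.09, so !9 = 133496.

133496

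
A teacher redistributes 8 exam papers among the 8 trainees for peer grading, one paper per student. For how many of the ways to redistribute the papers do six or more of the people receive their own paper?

Sum C(8,i)·!(8-i) for i = 6..8:
  i=6: C(8,6)·!2 = 28·1 = 28
  i=7: C(8,7)·!1 = 8·0 = 0
  i=8: C(8,8)·!0 = 1·1 = 1
Total = 29.

29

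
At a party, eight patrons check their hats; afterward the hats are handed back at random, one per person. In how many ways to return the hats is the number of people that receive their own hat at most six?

40319

# with exactly i fixed is C(8,i)·!(8-i); sum over i=0..6:
  i=0: C(8,0)·!8 = 1·14833 = 14833
  i=1: C(8,1)·!7 = 8·1854 = 14832
  i=2: C(8,2)·!6 = 28·265 = 7420
  i=3: C(8,3)·!5 = 56·44 = 2464
  i=4: C(8,4)·!4 = 70·9 = 630
  i=5: C(8,5)·!3 = 56·2 = 112
  i=6: C(8,6)·!2 = 28·1 = 28
Total = 40319.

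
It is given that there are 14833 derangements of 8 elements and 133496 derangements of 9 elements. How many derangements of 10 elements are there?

1334961

!10 = (10-1)·(!9 + !8) = 9·(133496 + 14833) = 9·148329 = 1334961.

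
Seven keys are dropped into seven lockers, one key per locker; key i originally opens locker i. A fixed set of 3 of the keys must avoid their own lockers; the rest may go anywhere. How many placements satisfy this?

3216

Let A_j be the event that the j-th constrained one is fixed. By inclusion-exclusion over the 3 events:
Σ_{j=0}^{3} (-1)^j C(3,j)(7-j)!
= C(3,0)·7! - C(3,1)·6! + C(3,2)·5! - C(3,3)·4!
= 5040 - 2160 + 360 - 24
= 3216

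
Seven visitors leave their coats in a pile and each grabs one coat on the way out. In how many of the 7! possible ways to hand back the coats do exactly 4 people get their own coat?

Choose which 4 of the 7 are fixed: C(7,4) = 35.
The remaining 3 must be deranged: !3 = 2.
Total: 35 × 2 = 70.

70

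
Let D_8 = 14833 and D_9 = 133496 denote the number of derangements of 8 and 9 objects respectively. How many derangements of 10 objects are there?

1334961

D_10 = (10-1)·(D_9 + D_8) = 9·(133496 + 14833) = 9·148329 = 1334961.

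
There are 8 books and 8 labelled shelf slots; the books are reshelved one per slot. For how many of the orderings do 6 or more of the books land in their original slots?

29

Sum C(8,i)·!(8-i) for i = 6..8:
  i=6: C(8,6)·!2 = 28·1 = 28
  i=7: C(8,7)·!1 = 8·0 = 0
  i=8: C(8,8)·!0 = 1·1 = 1
Total = 29.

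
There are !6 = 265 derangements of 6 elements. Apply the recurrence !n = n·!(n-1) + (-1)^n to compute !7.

!7 = 7·265 - 1 = 1854.

1854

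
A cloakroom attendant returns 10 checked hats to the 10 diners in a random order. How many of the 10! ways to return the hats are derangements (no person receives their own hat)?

Use !n = n·!(n-1) + (-1)^n.
!10 = 10·133496 + 1 = 1334961

1334961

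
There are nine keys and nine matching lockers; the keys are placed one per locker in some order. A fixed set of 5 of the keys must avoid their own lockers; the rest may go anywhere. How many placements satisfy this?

205056

Let A_j be the event that the j-th constrained one is fixed. By inclusion-exclusion over the 5 events:
Σ_{j=0}^{5} (-1)^j C(5,j)(9-j)!
= C(5,0)·9! - C(5,1)·8! + C(5,2)·7! - C(5,3)·6! + C(5,4)·5! - C(5,5)·4!
= 362880 - 201600 + 50400 - 7200 + 600 - 24
= 205056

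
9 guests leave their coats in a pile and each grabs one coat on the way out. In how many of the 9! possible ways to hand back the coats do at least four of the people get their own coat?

6883

Sum C(9,i)·!(9-i) for i = 4..9:
  i=4: C(9,4)·!5 = 126·44 = 5544
  i=5: C(9,5)·!4 = 126·9 = 1134
  i=6: C(9,6)·!3 = 84·2 = 168
  i=7: C(9,7)·!2 = 36·1 = 36
  i=8: C(9,8)·!1 = 9·0 = 0
  i=9: C(9,9)·!0 = 1·1 = 1
Total = 6883.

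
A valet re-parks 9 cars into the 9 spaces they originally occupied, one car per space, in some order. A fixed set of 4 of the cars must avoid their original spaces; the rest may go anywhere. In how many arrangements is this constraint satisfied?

Inclusion-exclusion on the 4 forbidden self-matches:
Σ_{j=0}^{4} (-1)^j C(4,j)(9-j)!
= C(4,0)·9! - C(4,1)·8! + C(4,2)·7! - C(4,3)·6! + C(4,4)·5!
= 362880 - 161280 + 30240 - 2880 + 120
= 229080

229080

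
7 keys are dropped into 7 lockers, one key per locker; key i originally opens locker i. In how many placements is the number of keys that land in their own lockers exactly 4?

70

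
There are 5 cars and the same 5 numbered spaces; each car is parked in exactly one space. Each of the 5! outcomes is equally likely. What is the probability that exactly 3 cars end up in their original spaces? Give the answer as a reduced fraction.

1/12

Favorable outcomes: C(5,3)·!2 = 10·1 = 10.
Total outcomes: 5! = 120.
Probability = 10/120 = 1/12.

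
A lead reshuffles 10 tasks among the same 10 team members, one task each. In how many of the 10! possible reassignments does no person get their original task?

Recurrence: !10 = 9·(!9 + !8).
!10 = 9·(133496 + 14833) = 9·148329 = 1334961

1334961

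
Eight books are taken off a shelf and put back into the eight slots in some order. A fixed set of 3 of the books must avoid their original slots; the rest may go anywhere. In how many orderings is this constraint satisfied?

27240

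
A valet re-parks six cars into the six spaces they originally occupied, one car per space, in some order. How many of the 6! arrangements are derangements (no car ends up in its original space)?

265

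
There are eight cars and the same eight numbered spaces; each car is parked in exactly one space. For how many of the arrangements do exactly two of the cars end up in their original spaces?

Choose which 2 of the 8 are fixed: C(8,2) = 28.
The other 6 form a derangement: !6 = 265.
Total: 28 × 265 = 7420.

7420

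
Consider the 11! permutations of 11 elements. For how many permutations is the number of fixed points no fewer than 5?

Sum C(11,i)·!(11-i) for i = 5..11:
  i=5: C(11,5)·!6 = 462·265 = 122430
  i=6: C(11,6)·!5 = 462·44 = 20328
  i=7: C(11,7)·!4 = 330·9 = 2970
  i=8: C(11,8)·!3 = 165·2 = 330
  i=9: C(11,9)·!2 = 55·1 = 55
  i=10: C(11,10)·!1 = 11·0 = 0
  i=11: C(11,11)·!0 = 1·1 = 1
Total = 146114.

146114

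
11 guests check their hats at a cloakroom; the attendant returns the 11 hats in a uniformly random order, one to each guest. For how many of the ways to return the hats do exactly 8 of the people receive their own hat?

Pick the 8 fixed positions: C(11,8) = 165 ways.
The remaining 3 must be deranged: !3 = 2.
Total: 165 × 2 = 330.

330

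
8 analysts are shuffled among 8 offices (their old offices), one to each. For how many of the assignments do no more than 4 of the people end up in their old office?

# with exactly i fixed is C(8,i)·!(8-i); sum over i=0..4:
  i=0: C(8,0)·!8 = 1·14833 = 14833
  i=1: C(8,1)·!7 = 8·1854 = 14832
  i=2: C(8,2)·!6 = 28·265 = 7420
  i=3: C(8,3)·!5 = 56·44 = 2464
  i=4: C(8,4)·!4 = 70·9 = 630
Total = 40179.

40179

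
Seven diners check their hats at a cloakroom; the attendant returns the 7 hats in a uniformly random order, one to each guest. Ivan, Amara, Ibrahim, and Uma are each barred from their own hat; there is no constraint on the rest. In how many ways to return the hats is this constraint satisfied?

Inclusion-exclusion on the 4 forbidden self-matches:
Σ_{j=0}^{4} (-1)^j C(4,j)(7-j)!
= C(4,0)·7! - C(4,1)·6! + C(4,2)·5! - C(4,3)·4! + C(4,4)·3!
= 5040 - 2880 + 720 - 96 + 6
= 2790

2790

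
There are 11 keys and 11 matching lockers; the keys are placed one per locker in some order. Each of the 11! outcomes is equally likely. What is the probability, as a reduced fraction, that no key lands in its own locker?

Favorable outcomes: !11 = 14684570.
Total outcomes: 11! = 39916800.
Probability = 14684570/39916800 = 1468457/3991680.

1468457/3991680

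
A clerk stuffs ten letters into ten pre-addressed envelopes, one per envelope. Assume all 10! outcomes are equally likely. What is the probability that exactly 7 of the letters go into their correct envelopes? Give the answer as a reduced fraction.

Favorable outcomes: C(10,7)·!3 = 120·2 = 240.
Total outcomes: 10! = 3628800.
Probability = 240/3628800 = 1/15120.

1/15120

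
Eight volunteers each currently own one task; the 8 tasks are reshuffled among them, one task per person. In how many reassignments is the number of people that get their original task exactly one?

14832

Choose which one of the 8 is fixed: C(8,1) = 8.
The remaining 7 must be deranged: !7 = 1854.
Total: 8 × 1854 = 14832.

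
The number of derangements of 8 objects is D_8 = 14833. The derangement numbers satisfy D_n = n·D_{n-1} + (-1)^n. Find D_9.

133496

D_9 = 9·14833 - 1 = 133496.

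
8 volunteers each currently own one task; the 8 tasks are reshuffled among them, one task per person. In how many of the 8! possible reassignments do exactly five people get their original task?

112

Choose which 5 of the 8 are fixed: C(8,5) = 56.
The other 3 form a derangement: !3 = 2.
Total: 56 × 2 = 112.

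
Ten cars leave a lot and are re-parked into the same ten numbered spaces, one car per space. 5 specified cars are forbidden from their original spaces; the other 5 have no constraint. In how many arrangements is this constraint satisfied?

2170680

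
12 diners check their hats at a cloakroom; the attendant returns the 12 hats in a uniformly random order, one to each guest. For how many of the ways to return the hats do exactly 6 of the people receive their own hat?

244860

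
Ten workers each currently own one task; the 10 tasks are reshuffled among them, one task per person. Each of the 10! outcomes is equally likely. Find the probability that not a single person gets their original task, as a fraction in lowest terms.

Favorable outcomes: !10 = 1334961.
Total outcomes: 10! = 3628800.
Probability = 1334961/3628800 = 16481/44800.

16481/44800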